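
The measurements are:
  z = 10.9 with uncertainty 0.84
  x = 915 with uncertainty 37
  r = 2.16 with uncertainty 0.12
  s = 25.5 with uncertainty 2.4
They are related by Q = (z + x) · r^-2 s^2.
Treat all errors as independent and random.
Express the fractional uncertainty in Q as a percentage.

22.2%

Let u = z + x = 926. δu = √(δz² + δx²) = √(0.706 + 1370) = 37.0, so δu/u = 0.0400.
Q is then a monomial in u, r, s:
δQ/Q = √((δu/u)² + (-2·δr/r)² + (2·δs/s)²) = √(0.00160 + 0.0123 + 0.0354) = 0.222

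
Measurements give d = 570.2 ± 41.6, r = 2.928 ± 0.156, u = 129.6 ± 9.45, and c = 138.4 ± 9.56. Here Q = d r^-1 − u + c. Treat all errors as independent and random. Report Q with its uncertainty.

Let p = d·r^-1 = 194.7. δp/p = √((1·δd/d)² + (-1·δr/r)²) = √(0.00532 + 0.00284) = 0.0903, so δp = 17.6.
Q = p − u + c: δQ = √(δp² + δu² + δc²) = √(310 + 89.3 + 91.4) = 22.1
Q = 203.5.

203.5 ± 22.1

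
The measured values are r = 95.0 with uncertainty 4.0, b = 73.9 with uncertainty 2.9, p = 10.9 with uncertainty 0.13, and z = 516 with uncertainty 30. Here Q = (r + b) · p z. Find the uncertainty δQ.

62900

Let u = r + b = 169. δu = √(δr² + δb²) = √(16.0 + 8.41) = 4.94, so δu/u = 0.0293.
Q is then a monomial in u, p, z:
δQ/Q = √((δu/u)² + (1·δp/p)² + (1·δz/z)²) = √(0.000856 + 0.000142 + 0.00338) = 0.0662
Q = 9.5e+05, so δQ = 0.0662 × 9.5e+05 = 62900.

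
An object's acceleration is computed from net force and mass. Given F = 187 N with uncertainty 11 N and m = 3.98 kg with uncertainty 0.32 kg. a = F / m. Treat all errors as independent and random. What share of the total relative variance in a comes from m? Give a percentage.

65.1%

(δa/a)² = (1·δF/F)² + (-1·δm/m)²
  F term: (1×0.0588)² = 0.00346
  m term: (-1×0.0804)² = 0.00646
Total = 0.00992. Share from m = 0.00646/0.00992 = 0.651.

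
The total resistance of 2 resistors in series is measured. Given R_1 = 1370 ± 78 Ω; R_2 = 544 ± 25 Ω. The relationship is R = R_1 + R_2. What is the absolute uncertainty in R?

81.9 Ω

R is a linear combination, so absolute uncertainties add in quadrature:
  (δR_1)² = 6080;  (δR_2)² = 625
δR = √(6710) = 81.9 Ω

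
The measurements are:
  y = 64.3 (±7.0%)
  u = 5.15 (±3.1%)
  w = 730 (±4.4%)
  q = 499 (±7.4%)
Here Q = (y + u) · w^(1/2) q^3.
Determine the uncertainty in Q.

Let h = y + u = 69.5. δh = √(δy² + δu²) = √(20.3 + 0.0255) = 4.50, so δh/h = 0.0648.
Q is then a monomial in h, w, q:
δQ/Q = √((δh/h)² + (½·δw/w)² + (3·δq/q)²) = √(0.00421 + 0.000484 + 0.0493) = 0.232
Q = 2.33e+11, so δQ = 0.232 × 2.33e+11 = 5.42e+10.

5.42e+10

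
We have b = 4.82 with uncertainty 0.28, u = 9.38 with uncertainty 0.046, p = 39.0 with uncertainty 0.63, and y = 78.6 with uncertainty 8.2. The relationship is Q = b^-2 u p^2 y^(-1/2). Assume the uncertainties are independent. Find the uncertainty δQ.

9.11

Each factor contributes (exponent × relative error)² to (δQ/Q)²:
  (-2·δb/b)² = (-2×0.0581)² = 0.0135;  (1·δu/u)² = (1×0.00490)² = 2.4e-05;  (2·δp/p)² = (2×0.0162)² = 0.00104;  (−½·δy/y)² = (-0.5×0.104)² = 0.00272
δQ/Q = √(0.0173) = 0.131
Q = 69.3, so δQ = 0.131 × 69.3 = 9.11.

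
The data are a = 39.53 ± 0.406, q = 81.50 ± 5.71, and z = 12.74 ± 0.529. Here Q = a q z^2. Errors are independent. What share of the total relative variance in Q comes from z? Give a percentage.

57.9%

(δQ/Q)² = (1·δa/a)² + (1·δq/q)² + (2·δz/z)²
  a term: (1×0.0103)² = 0.000105
  q term: (1×0.0701)² = 0.00491
  z term: (2×0.0415)² = 0.00690
Total = 0.0119. Share from z = 0.00690/0.0119 = 0.579.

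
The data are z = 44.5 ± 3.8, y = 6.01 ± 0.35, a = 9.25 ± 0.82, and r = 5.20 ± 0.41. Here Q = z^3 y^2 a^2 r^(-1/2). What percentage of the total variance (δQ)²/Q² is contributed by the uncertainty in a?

(δQ/Q)² = (3·δz/z)² + (2·δy/y)² + (2·δa/a)² + (−½·δr/r)²
  z term: (3×0.0854)² = 0.0656
  y term: (2×0.0582)² = 0.0136
  a term: (2×0.0886)² = 0.0314
  r term: (-0.5×0.0788)² = 0.00155
Total = 0.112. Share from a = 0.0314/0.112 = 0.280.

28.0%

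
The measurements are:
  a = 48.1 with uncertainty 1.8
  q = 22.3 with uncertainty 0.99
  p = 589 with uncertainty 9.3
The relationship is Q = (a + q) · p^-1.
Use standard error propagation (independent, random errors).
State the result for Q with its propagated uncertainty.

Let u = a + q = 70.4. δu = √(δa² + δq²) = √(3.24 + 0.980) = 2.05, so δu/u = 0.0292.
Q is then a monomial in u, p:
δQ/Q = √((δu/u)² + (-1·δp/p)²) = √(0.000851 + 0.000249) = 0.0332
Q = 0.120, so δQ = 0.0332 × 0.120 = 0.00397.

0.120 ± 0.00397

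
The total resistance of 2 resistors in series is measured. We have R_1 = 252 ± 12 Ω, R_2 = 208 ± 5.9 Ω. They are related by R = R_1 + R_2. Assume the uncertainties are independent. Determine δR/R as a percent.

For a sum/difference, combine absolute errors in quadrature:
  (δR_1)² = 144;  (δR_2)² = 34.8
δR = √(179) = 13.4 Ω
R = 460 Ω, so δR/R = 13.4/460 = 0.0291.

2.91%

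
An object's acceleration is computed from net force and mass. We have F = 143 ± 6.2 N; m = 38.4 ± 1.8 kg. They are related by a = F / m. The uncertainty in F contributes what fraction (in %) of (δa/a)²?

(δa/a)² = (1·δF/F)² + (-1·δm/m)²
  F term: (1×0.0434)² = 0.00188
  m term: (-1×0.0469)² = 0.00220
Total = 0.00408. Share from F = 0.00188/0.00408 = 0.461.

46.1%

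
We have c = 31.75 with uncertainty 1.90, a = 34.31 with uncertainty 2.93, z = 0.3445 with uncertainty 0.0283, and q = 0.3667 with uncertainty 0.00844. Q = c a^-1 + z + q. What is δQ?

Let p = c·a^-1 = 0.9254. δp/p = √((1·δc/c)² + (-1·δa/a)²) = √(0.00358 + 0.00729) = 0.104, so δp = 0.0965.
Q = p + z + q: δQ = √(δp² + δz² + δq²) = √(0.00931 + 0.000801 + 7.12e-05) = 0.101

0.101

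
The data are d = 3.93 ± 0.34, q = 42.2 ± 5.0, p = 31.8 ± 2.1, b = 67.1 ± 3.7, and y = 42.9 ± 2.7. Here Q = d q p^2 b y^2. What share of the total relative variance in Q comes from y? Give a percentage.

(δQ/Q)² = (1·δd/d)² + (1·δq/q)² + (2·δp/p)² + (1·δb/b)² + (2·δy/y)²
  d term: (1×0.0865)² = 0.00748
  q term: (1×0.118)² = 0.0140
  p term: (2×0.0660)² = 0.0174
  b term: (1×0.0551)² = 0.00304
  y term: (2×0.0629)² = 0.0158
Total = 0.0579. Share from y = 0.0158/0.0579 = 0.274.

27.4%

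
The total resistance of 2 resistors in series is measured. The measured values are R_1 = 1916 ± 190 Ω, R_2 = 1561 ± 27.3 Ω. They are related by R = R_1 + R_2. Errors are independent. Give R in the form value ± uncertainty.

Sums and differences: (δR)² = Σ (cᵢ δxᵢ)².
  (δR_1)² = 36100;  (δR_2)² = 745
δR = √(36800) = 192 Ω
R = 3477 Ω.

3477 ± 192 Ω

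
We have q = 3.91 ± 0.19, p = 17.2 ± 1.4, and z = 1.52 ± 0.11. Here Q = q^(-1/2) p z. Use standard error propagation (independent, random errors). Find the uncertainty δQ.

1.48

For a monomial Q ∝ q^(-1/2), p, z, fractional errors add in quadrature:
  (−½·δq/q)² = (-0.5×0.0486)² = 0.000590;  (1·δp/p)² = (1×0.0814)² = 0.00663;  (1·δz/z)² = (1×0.0724)² = 0.00524
δQ/Q = √(0.0125) = 0.112
Q = 13.2, so δQ = 0.112 × 13.2 = 1.48.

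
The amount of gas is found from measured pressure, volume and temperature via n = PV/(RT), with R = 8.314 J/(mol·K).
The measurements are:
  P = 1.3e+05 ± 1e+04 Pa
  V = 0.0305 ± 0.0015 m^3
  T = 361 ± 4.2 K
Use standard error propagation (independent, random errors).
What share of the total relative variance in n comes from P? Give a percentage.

(δn/n)² = (1·δP/P)² + (1·δV/V)² + (-1·δT/T)²
  P term: (1×0.0769)² = 0.00592
  V term: (1×0.0492)² = 0.00242
  T term: (-1×0.0116)² = 0.000135
Total = 0.00847. Share from P = 0.00592/0.00847 = 0.699.

69.9%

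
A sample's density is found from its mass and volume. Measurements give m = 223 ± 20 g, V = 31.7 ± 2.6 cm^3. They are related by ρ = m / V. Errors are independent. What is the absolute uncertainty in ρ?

0.855 g/cm^3

ρ is a product of powers, so relative uncertainties combine in quadrature:
  (1·δm/m)² = (1×0.0897)² = 0.00804;  (-1·δV/V)² = (-1×0.0820)² = 0.00673
δρ/ρ = √(0.0148) = 0.122
ρ = 7.03 g/cm^3, so δρ = 0.122 × 7.03 = 0.855 g/cm^3.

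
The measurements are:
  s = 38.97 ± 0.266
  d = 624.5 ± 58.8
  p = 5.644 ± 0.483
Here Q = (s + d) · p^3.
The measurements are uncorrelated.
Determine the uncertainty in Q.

32400

Let u = s + d = 663.5. δu = √(δs² + δd²) = √(0.0708 + 3460) = 58.8, so δu/u = 0.0886.
Q is then a monomial in u, p:
δQ/Q = √((δu/u)² + (3·δp/p)²) = √(0.00785 + 0.0659) = 0.272
Q = 119300, so δQ = 0.272 × 119300 = 32400.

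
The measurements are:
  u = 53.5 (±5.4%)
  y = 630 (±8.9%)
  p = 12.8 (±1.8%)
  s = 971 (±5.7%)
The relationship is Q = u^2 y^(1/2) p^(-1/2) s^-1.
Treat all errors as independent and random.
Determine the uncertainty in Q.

2.69

For a monomial Q ∝ u^2, y^(1/2), p^(-1/2), s^-1, fractional errors add in quadrature:
  (2·δu/u)² = (2×0.0540)² = 0.0117;  (½·δy/y)² = (0.5×0.0890)² = 0.00198;  (−½·δp/p)² = (-0.5×0.0180)² = 8.1e-05;  (-1·δs/s)² = (-1×0.0570)² = 0.00325
δQ/Q = √(0.0170) = 0.130
Q = 20.7, so δQ = 0.130 × 20.7 = 2.69.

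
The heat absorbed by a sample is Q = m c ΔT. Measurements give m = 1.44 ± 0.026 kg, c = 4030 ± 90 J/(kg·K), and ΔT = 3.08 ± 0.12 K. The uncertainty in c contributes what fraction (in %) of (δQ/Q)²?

(δQ/Q)² = (1·δm/m)² + (1·δc/c)² + (1·δΔT/ΔT)²
  m term: (1×0.0181)² = 0.000326
  c term: (1×0.0223)² = 0.000499
  ΔT term: (1×0.0390)² = 0.00152
Total = 0.00234. Share from c = 0.000499/0.00234 = 0.213.

21.3%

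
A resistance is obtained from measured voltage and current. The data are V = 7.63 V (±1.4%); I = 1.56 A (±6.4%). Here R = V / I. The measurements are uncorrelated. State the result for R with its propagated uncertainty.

Relative error in a monomial: (δR/R)² = Σ (nᵢ · δxᵢ/xᵢ)².
  (1·δV/V)² = (1×0.0140)² = 0.000196;  (-1·δI/I)² = (-1×0.0640)² = 0.00410
δR/R = √(0.00429) = 0.0655
R = 4.89 Ω, so δR = 0.0655 × 4.89 = 0.320 Ω.

4.89 ± 0.320 Ω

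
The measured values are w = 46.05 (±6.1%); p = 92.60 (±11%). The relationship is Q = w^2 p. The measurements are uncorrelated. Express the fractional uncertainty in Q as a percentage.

Since Q is a product/quotient, work with relative uncertainties:
  (2·δw/w)² = (2×0.0610)² = 0.0149;  (1·δp/p)² = (1×0.110)² = 0.0121
δQ/Q = √(0.0270) = 0.164

16.4%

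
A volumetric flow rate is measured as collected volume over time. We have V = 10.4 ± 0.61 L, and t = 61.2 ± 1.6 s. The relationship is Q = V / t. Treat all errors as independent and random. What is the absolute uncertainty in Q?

0.0109 L/s

Q is a product of powers, so relative uncertainties combine in quadrature:
  (1·δV/V)² = (1×0.0587)² = 0.00344;  (-1·δt/t)² = (-1×0.0261)² = 0.000683
δQ/Q = √(0.00412) = 0.0642
Q = 0.170 L/s, so δQ = 0.0642 × 0.170 = 0.0109 L/s.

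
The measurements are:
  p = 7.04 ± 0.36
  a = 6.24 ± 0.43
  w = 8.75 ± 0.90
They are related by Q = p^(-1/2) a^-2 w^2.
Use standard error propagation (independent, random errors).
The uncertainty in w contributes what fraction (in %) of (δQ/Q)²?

(δQ/Q)² = (−½·δp/p)² + (-2·δa/a)² + (2·δw/w)²
  p term: (-0.5×0.0511)² = 0.000654
  a term: (-2×0.0689)² = 0.0190
  w term: (2×0.103)² = 0.0423
Total = 0.0620. Share from w = 0.0423/0.0620 = 0.683.

68.3%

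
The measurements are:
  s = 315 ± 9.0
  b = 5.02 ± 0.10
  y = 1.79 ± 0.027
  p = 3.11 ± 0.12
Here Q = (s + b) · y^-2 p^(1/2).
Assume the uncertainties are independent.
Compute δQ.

Let u = s + b = 320. δu = √(δs² + δb²) = √(81.0 + 0.0100) = 9.00, so δu/u = 0.0281.
Q is then a monomial in u, y, p:
δQ/Q = √((δu/u)² + (-2·δy/y)² + (½·δp/p)²) = √(0.000791 + 0.000910 + 0.000372) = 0.0455
Q = 176, so δQ = 0.0455 × 176 = 8.02.

8.02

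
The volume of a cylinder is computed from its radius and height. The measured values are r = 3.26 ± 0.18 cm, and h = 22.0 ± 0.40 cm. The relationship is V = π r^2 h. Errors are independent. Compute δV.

Each factor contributes (exponent × relative error)² to (δV/V)²:
  (2·δr/r)² = (2×0.0552)² = 0.0122;  (1·δh/h)² = (1×0.0182)² = 0.000331
δV/V = √(0.0125) = 0.112
V = 735 cm^3, so δV = 0.112 × 735 = 82.2 cm^3.

82.2 cm^3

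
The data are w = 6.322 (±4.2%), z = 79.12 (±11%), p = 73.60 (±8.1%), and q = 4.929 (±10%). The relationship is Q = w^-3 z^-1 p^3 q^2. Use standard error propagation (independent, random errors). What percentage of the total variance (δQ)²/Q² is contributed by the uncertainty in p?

46.5%

(δQ/Q)² = (-3·δw/w)² + (-1·δz/z)² + (3·δp/p)² + (2·δq/q)²
  w term: (-3×0.0420)² = 0.0159
  z term: (-1×0.110)² = 0.0121
  p term: (3×0.0810)² = 0.0590
  q term: (2×0.100)² = 0.0400
Total = 0.127. Share from p = 0.0590/0.127 = 0.465.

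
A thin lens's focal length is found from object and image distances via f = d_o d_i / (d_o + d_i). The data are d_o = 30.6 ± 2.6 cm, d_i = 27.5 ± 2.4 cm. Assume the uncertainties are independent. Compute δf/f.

0.0611

∂f/∂d_o = (d_i/(d_o+d_i))² = 0.224;  ∂f/∂d_i = (d_o/(d_o+d_i))² = 0.277
δf = √((∂f/∂d_o · δd_o)² + (∂f/∂d_i · δd_i)²) = √(0.339 + 0.443) = 0.885 cm
f = 14.5 cm, so δf/f = 0.885/14.5 = 0.0611.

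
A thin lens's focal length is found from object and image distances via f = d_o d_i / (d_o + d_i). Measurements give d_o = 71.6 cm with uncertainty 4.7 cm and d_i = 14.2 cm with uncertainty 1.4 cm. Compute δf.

∂f/∂d_o = (d_i/(d_o+d_i))² = 0.0274;  ∂f/∂d_i = (d_o/(d_o+d_i))² = 0.696
δf = √((∂f/∂d_o · δd_o)² + (∂f/∂d_i · δd_i)²) = √(0.0166 + 0.951) = 0.983 cm

0.983 cm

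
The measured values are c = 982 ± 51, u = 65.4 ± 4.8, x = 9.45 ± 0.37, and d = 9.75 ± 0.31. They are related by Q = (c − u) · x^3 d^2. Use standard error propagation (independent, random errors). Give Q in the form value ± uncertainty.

(7.35 ± 1.06) × 10^7

Let w = c − u = 917. δw = √(δc² + δu²) = √(2600 + 23.0) = 51.2, so δw/w = 0.0559.
Q is then a monomial in w, x, d:
δQ/Q = √((δw/w)² + (3·δx/x)² + (2·δd/d)²) = √(0.00312 + 0.0138 + 0.00404) = 0.145
Q = 7.35e+07, so δQ = 0.145 × 7.35e+07 = 1.06e+07.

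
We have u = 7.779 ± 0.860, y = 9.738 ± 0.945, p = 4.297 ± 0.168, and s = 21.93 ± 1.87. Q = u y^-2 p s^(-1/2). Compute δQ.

0.0174

Q is a product of powers, so relative uncertainties combine in quadrature:
  (1·δu/u)² = (1×0.111)² = 0.0122;  (-2·δy/y)² = (-2×0.0970)² = 0.0377;  (1·δp/p)² = (1×0.0391)² = 0.00153;  (−½·δs/s)² = (-0.5×0.0853)² = 0.00182
δQ/Q = √(0.0532) = 0.231
Q = 0.07527, so δQ = 0.231 × 0.07527 = 0.0174.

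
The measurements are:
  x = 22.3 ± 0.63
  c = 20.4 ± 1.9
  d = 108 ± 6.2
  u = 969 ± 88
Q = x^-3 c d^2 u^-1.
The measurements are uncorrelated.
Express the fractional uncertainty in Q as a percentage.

For a monomial Q ∝ x^-3, c, d^2, u^-1, fractional errors add in quadrature:
  (-3·δx/x)² = (-3×0.0283)² = 0.00718;  (1·δc/c)² = (1×0.0931)² = 0.00867;  (2·δd/d)² = (2×0.0574)² = 0.0132;  (-1·δu/u)² = (-1×0.0908)² = 0.00825
δQ/Q = √(0.0373) = 0.193

19.3%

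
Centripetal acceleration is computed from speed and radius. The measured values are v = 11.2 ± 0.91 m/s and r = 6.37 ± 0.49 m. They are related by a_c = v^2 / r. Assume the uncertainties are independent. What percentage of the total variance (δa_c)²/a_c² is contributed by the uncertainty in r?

(δa_c/a_c)² = (2·δv/v)² + (-1·δr/r)²
  v term: (2×0.0813)² = 0.0264
  r term: (-1×0.0769)² = 0.00592
Total = 0.0323. Share from r = 0.00592/0.0323 = 0.183.

18.3%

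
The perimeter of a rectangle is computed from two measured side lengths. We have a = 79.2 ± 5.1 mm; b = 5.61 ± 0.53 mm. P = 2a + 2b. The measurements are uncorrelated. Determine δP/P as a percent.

P is a linear combination, so absolute uncertainties add in quadrature:
  (2·δa)² = 104;  (2·δb)² = 1.12
δP = √(105) = 10.3 mm
P = 170 mm, so δP/P = 10.3/170 = 0.0605.

6.05%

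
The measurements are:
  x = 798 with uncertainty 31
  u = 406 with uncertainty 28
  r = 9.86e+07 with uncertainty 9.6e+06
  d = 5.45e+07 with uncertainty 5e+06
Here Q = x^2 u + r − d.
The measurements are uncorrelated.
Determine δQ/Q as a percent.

9.57%

Let p = x^2·u = 2.59e+08. δp/p = √((2·δx/x)² + (1·δu/u)²) = √(0.00604 + 0.00476) = 0.104, so δp = 2.69e+07.
Q = p + r − d: δQ = √(δp² + δr² + δd²) = √(7.21e+14 + 9.22e+13 + 2.5e+13) = 2.9e+07
Q = 3.03e+08, so δQ/Q = 2.9e+07/3.03e+08 = 0.0957.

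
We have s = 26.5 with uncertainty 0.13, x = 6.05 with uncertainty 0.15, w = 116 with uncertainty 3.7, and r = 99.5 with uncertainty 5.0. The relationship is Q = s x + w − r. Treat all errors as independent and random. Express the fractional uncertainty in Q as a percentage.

Let p = s·x = 160. δp/p = √((1·δs/s)² + (1·δx/x)²) = √(2.41e-05 + 0.000615) = 0.0253, so δp = 4.05.
Q = p + w − r: δQ = √(δp² + δw² + δr²) = √(16.4 + 13.7 + 25.0) = 7.42
Q = 177, so δQ/Q = 7.42/177 = 0.0420.

4.20%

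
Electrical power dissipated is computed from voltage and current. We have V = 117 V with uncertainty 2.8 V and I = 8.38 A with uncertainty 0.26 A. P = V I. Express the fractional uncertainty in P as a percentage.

Relative error in a monomial: (δP/P)² = Σ (nᵢ · δxᵢ/xᵢ)².
  (1·δV/V)² = (1×0.0239)² = 0.000573;  (1·δI/I)² = (1×0.0310)² = 0.000963
δP/P = √(0.00154) = 0.0392

3.92%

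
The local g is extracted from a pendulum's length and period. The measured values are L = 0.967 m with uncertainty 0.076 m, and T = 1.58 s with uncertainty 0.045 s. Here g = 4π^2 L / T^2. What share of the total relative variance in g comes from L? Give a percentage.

(δg/g)² = (1·δL/L)² + (-2·δT/T)²
  L term: (1×0.0786)² = 0.00618
  T term: (-2×0.0285)² = 0.00324
Total = 0.00942. Share from L = 0.00618/0.00942 = 0.656.

65.6%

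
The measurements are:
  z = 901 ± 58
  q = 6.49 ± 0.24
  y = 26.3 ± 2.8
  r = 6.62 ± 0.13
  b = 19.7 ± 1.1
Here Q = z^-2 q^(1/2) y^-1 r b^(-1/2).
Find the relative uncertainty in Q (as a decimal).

0.172

Each factor contributes (exponent × relative error)² to (δQ/Q)²:
  (-2·δz/z)² = (-2×0.0644)² = 0.0166;  (½·δq/q)² = (0.5×0.0370)² = 0.000342;  (-1·δy/y)² = (-1×0.106)² = 0.0113;  (1·δr/r)² = (1×0.0196)² = 0.000386;  (−½·δb/b)² = (-0.5×0.0558)² = 0.000779
δQ/Q = √(0.0294) = 0.172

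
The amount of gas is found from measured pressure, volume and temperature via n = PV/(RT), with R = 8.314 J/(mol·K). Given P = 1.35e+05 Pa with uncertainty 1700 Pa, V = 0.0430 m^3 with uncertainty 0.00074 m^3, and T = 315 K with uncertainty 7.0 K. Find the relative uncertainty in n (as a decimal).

0.0308

For a monomial n ∝ P, V, T^-1, fractional errors add in quadrature:
  (1·δP/P)² = (1×0.0126)² = 0.000159;  (1·δV/V)² = (1×0.0172)² = 0.000296;  (-1·δT/T)² = (-1×0.0222)² = 0.000494
δn/n = √(0.000949) = 0.0308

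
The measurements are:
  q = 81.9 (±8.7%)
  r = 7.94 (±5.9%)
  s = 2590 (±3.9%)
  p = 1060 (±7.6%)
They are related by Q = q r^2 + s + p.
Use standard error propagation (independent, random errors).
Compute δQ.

768

Let w = q·r^2 = 5160. δw/w = √((1·δq/q)² + (2·δr/r)²) = √(0.00757 + 0.0139) = 0.147, so δw = 757.
Q = w + s + p: δQ = √(δw² + δs² + δp²) = √(5.73e+05 + 10200 + 6490) = 768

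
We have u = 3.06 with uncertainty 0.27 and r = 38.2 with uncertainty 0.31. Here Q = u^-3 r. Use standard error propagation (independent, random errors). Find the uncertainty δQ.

For a monomial Q ∝ u^-3, r, fractional errors add in quadrature:
  (-3·δu/u)² = (-3×0.0882)² = 0.0701;  (1·δr/r)² = (1×0.00812)² = 6.59e-05
δQ/Q = √(0.0701) = 0.265
Q = 1.33, so δQ = 0.265 × 1.33 = 0.353.

0.353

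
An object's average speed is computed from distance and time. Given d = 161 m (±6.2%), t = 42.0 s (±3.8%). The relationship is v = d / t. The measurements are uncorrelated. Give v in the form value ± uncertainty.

Products/powers → add relative errors in quadrature, weighted by exponent:
  (1·δd/d)² = (1×0.0620)² = 0.00384;  (-1·δt/t)² = (-1×0.0380)² = 0.00144
δv/v = √(0.00529) = 0.0727
v = 3.83 m/s, so δv = 0.0727 × 3.83 = 0.279 m/s.

3.83 ± 0.279 m/s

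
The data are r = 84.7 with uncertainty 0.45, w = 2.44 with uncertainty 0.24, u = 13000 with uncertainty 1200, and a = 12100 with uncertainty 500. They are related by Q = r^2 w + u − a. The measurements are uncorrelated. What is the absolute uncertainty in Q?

Let p = r^2·w = 17500. δp/p = √((2·δr/r)² + (1·δw/w)²) = √(0.000113 + 0.00967) = 0.0989, so δp = 1730.
Q = p + u − a: δQ = √(δp² + δu² + δa²) = √(3e+06 + 1.44e+06 + 2.5e+05) = 2170

2170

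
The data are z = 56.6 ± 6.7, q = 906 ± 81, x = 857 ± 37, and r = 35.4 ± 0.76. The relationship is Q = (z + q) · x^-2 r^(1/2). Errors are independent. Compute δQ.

Let u = z + q = 963. δu = √(δz² + δq²) = √(44.9 + 6560) = 81.3, so δu/u = 0.0844.
Q is then a monomial in u, x, r:
δQ/Q = √((δu/u)² + (-2·δx/x)² + (½·δr/r)²) = √(0.00713 + 0.00746 + 0.000115) = 0.121
Q = 0.00780, so δQ = 0.121 × 0.00780 = 0.000945.

0.000945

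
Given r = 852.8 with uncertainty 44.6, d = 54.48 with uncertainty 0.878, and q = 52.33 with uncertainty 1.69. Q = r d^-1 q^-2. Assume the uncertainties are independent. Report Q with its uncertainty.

0.005716 ± 0.000484

For a monomial Q ∝ r, d^-1, q^-2, fractional errors add in quadrature:
  (1·δr/r)² = (1×0.0523)² = 0.00274;  (-1·δd/d)² = (-1×0.0161)² = 0.000260;  (-2·δq/q)² = (-2×0.0323)² = 0.00417
δQ/Q = √(0.00717) = 0.0847
Q = 0.005716, so δQ = 0.0847 × 0.005716 = 0.000484.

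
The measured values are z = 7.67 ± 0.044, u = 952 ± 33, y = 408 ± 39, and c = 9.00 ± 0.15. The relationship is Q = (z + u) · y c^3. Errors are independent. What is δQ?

Let w = z + u = 960. δw = √(δz² + δu²) = √(0.00194 + 1090) = 33.0, so δw/w = 0.0344.
Q is then a monomial in w, y, c:
δQ/Q = √((δw/w)² + (1·δy/y)² + (3·δc/c)²) = √(0.00118 + 0.00914 + 0.00250) = 0.113
Q = 2.85e+08, so δQ = 0.113 × 2.85e+08 = 3.23e+07.

3.23e+07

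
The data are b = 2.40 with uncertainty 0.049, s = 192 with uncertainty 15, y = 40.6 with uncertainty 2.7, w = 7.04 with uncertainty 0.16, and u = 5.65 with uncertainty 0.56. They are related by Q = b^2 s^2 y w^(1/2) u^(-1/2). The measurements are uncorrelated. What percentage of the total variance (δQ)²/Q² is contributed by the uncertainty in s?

(δQ/Q)² = (2·δb/b)² + (2·δs/s)² + (1·δy/y)² + (½·δw/w)² + (−½·δu/u)²
  b term: (2×0.0204)² = 0.00167
  s term: (2×0.0781)² = 0.0244
  y term: (1×0.0665)² = 0.00442
  w term: (0.5×0.0227)² = 0.000129
  u term: (-0.5×0.0991)² = 0.00246
Total = 0.0331. Share from s = 0.0244/0.0331 = 0.738.

73.8%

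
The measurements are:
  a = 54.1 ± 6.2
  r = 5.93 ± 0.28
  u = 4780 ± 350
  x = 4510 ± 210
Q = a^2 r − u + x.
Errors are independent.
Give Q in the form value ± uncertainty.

Let p = a^2·r = 17400. δp/p = √((2·δa/a)² + (1·δr/r)²) = √(0.0525 + 0.00223) = 0.234, so δp = 4060.
Q = p − u + x: δQ = √(δp² + δu² + δx²) = √(1.65e+07 + 1.22e+05 + 44100) = 4080
Q = 17100.

17100 ± 4080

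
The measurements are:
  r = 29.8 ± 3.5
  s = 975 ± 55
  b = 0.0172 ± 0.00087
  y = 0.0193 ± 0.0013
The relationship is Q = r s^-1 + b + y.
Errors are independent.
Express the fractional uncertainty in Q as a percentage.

Let p = r·s^-1 = 0.0306. δp/p = √((1·δr/r)² + (-1·δs/s)²) = √(0.0138 + 0.00318) = 0.130, so δp = 0.00398.
Q = p + b + y: δQ = √(δp² + δb² + δy²) = √(1.59e-05 + 7.57e-07 + 1.69e-06) = 0.00428
Q = 0.0671, so δQ/Q = 0.00428/0.0671 = 0.0638.

6.38%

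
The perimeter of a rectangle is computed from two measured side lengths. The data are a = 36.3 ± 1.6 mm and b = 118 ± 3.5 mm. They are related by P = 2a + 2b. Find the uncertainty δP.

Absolute uncertainties add in quadrature for a linear combination:
  (2·δa)² = 10.2;  (2·δb)² = 49.0
δP = √(59.2) = 7.70 mm

7.70 mm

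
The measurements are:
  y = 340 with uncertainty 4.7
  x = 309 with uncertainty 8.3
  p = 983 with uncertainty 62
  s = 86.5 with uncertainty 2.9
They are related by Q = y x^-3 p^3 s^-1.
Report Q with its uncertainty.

Q is a product of powers, so relative uncertainties combine in quadrature:
  (1·δy/y)² = (1×0.0138)² = 0.000191;  (-3·δx/x)² = (-3×0.0269)² = 0.00649;  (3·δp/p)² = (3×0.0631)² = 0.0358;  (-1·δs/s)² = (-1×0.0335)² = 0.00112
δQ/Q = √(0.0436) = 0.209
Q = 127, so δQ = 0.209 × 127 = 26.4.

127 ± 26.4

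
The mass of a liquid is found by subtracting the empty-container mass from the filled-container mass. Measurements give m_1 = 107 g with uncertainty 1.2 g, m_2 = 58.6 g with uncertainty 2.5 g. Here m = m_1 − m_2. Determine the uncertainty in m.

Each term contributes (cᵢ δxᵢ)² to (δm)²:
  (δm_1)² = 1.44;  (δm_2)² = 6.25
δm = √(7.69) = 2.77 g

2.77 g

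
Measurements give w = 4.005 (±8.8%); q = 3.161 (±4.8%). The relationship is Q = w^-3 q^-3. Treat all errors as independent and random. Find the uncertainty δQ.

Each factor contributes (exponent × relative error)² to (δQ/Q)²:
  (-3·δw/w)² = (-3×0.0880)² = 0.0697;  (-3·δq/q)² = (-3×0.0480)² = 0.0207
δQ/Q = √(0.0904) = 0.301
Q = 0.0004929, so δQ = 0.301 × 0.0004929 = 0.000148.

0.000148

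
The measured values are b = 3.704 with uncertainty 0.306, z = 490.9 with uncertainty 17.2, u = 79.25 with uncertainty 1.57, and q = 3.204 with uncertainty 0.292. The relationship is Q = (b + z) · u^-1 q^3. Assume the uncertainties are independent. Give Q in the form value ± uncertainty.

205.3 ± 56.7

Let w = b + z = 494.6. δw = √(δb² + δz²) = √(0.0936 + 296) = 17.2, so δw/w = 0.0348.
Q is then a monomial in w, u, q:
δQ/Q = √((δw/w)² + (-1·δu/u)² + (3·δq/q)²) = √(0.00121 + 0.000392 + 0.0748) = 0.276
Q = 205.3, so δQ = 0.276 × 205.3 = 56.7.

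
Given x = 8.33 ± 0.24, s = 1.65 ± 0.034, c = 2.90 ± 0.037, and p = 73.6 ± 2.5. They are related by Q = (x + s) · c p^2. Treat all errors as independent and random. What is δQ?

Let u = x + s = 9.98. δu = √(δx² + δs²) = √(0.0576 + 0.00116) = 0.242, so δu/u = 0.0243.
Q is then a monomial in u, c, p:
δQ/Q = √((δu/u)² + (1·δc/c)² + (2·δp/p)²) = √(0.000590 + 0.000163 + 0.00462) = 0.0733
Q = 1.57e+05, so δQ = 0.0733 × 1.57e+05 = 11500.

11500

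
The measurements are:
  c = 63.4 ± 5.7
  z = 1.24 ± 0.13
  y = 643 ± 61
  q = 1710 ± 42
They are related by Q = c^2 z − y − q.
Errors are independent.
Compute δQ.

1040

Let p = c^2·z = 4980. δp/p = √((2·δc/c)² + (1·δz/z)²) = √(0.0323 + 0.0110) = 0.208, so δp = 1040.
Q = p − y − q: δQ = √(δp² + δy² + δq²) = √(1.08e+06 + 3720 + 1760) = 1040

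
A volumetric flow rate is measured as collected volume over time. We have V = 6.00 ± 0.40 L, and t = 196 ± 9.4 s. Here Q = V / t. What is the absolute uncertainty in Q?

Q is a product of powers, so relative uncertainties combine in quadrature:
  (1·δV/V)² = (1×0.0667)² = 0.00444;  (-1·δt/t)² = (-1×0.0480)² = 0.00230
δQ/Q = √(0.00674) = 0.0821
Q = 0.0306 L/s, so δQ = 0.0821 × 0.0306 = 0.00251 L/s.

0.00251 L/s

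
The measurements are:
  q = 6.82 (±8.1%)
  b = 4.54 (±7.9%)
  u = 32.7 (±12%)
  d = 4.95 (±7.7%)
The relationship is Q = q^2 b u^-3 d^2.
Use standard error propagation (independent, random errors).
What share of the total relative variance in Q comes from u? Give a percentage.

(δQ/Q)² = (2·δq/q)² + (1·δb/b)² + (-3·δu/u)² + (2·δd/d)²
  q term: (2×0.0810)² = 0.0262
  b term: (1×0.0790)² = 0.00624
  u term: (-3×0.120)² = 0.130
  d term: (2×0.0770)² = 0.0237
Total = 0.186. Share from u = 0.130/0.186 = 0.698.

69.8%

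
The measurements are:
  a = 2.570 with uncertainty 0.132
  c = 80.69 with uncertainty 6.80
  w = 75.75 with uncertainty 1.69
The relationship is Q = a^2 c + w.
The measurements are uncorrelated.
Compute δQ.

Let p = a^2·c = 532.9. δp/p = √((2·δa/a)² + (1·δc/c)²) = √(0.0106 + 0.00710) = 0.133, so δp = 70.8.
Q = p + w: δQ = √(δp² + δw²) = √(5010 + 2.86) = 70.8

70.8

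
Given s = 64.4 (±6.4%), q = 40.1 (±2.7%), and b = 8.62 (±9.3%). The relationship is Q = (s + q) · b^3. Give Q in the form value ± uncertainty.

Let u = s + q = 104. δu = √(δs² + δq²) = √(17.0 + 1.17) = 4.26, so δu/u = 0.0408.
Q is then a monomial in u, b:
δQ/Q = √((δu/u)² + (3·δb/b)²) = √(0.00166 + 0.0778) = 0.282
Q = 66900, so δQ = 0.282 × 66900 = 18900.

66900 ± 18900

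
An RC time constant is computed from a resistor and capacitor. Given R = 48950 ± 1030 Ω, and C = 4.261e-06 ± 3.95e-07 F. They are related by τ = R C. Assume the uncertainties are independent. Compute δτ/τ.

For a monomial τ ∝ R, C, fractional errors add in quadrature:
  (1·δR/R)² = (1×0.0210)² = 0.000443;  (1·δC/C)² = (1×0.0927)² = 0.00859
δτ/τ = √(0.00904) = 0.0951

0.0951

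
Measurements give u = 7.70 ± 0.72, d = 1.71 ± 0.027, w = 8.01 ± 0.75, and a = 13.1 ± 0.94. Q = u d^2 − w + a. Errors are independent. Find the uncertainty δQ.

2.53

Let p = u·d^2 = 22.5. δp/p = √((1·δu/u)² + (2·δd/d)²) = √(0.00874 + 0.000997) = 0.0987, so δp = 2.22.
Q = p − w + a: δQ = √(δp² + δw² + δa²) = √(4.94 + 0.562 + 0.884) = 2.53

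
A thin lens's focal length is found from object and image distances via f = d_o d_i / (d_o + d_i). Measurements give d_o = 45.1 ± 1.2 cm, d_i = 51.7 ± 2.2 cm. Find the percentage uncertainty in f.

∂f/∂d_o = (d_i/(d_o+d_i))² = 0.285;  ∂f/∂d_i = (d_o/(d_o+d_i))² = 0.217
δf = √((∂f/∂d_o · δd_o)² + (∂f/∂d_i · δd_i)²) = √(0.117 + 0.228) = 0.588 cm
f = 24.1 cm, so δf/f = 0.588/24.1 = 0.0244.

2.44%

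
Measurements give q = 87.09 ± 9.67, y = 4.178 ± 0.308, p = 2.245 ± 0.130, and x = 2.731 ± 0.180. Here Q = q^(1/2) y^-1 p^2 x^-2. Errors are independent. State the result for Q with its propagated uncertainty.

Since Q is a product/quotient, work with relative uncertainties:
  (½·δq/q)² = (0.5×0.111)² = 0.00308;  (-1·δy/y)² = (-1×0.0737)² = 0.00543;  (2·δp/p)² = (2×0.0579)² = 0.0134;  (-2·δx/x)² = (-2×0.0659)² = 0.0174
δQ/Q = √(0.0393) = 0.198
Q = 1.509, so δQ = 0.198 × 1.509 = 0.299.

1.509 ± 0.299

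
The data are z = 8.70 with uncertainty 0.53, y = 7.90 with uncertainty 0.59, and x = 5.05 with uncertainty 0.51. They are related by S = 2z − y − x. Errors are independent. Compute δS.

1.32

Each term contributes (cᵢ δxᵢ)² to (δS)²:
  (2·δz)² = 1.12;  (δy)² = 0.348;  (δx)² = 0.260
δS = √(1.73) = 1.32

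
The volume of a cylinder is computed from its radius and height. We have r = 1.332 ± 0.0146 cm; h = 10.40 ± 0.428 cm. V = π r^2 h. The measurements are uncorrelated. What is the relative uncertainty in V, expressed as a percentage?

Since V is a product/quotient, work with relative uncertainties:
  (2·δr/r)² = (2×0.0110)² = 0.000481;  (1·δh/h)² = (1×0.0412)² = 0.00169
δV/V = √(0.00217) = 0.0466

4.66%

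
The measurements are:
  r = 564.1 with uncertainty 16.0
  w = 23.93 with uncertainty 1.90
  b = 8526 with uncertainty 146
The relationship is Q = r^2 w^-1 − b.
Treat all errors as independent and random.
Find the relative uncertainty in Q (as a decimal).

0.274

Let p = r^2·w^-1 = 13300. δp/p = √((2·δr/r)² + (-1·δw/w)²) = √(0.00322 + 0.00630) = 0.0976, so δp = 1300.
Q = p − b: δQ = √(δp² + δb²) = √(1.68e+06 + 21300) = 1310
Q = 4771, so δQ/Q = 1310/4771 = 0.274.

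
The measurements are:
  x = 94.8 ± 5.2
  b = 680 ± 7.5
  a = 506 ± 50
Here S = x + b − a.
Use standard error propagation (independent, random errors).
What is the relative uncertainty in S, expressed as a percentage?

18.9%

Sums and differences: (δS)² = Σ (cᵢ δxᵢ)².
  (δx)² = 27.0;  (δb)² = 56.2;  (δa)² = 2500
δS = √(2580) = 50.8
S = 269, so δS/S = 50.8/269 = 0.189.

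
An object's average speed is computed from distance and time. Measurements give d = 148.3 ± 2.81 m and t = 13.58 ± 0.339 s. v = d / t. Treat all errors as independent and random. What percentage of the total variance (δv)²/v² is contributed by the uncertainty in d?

(δv/v)² = (1·δd/d)² + (-1·δt/t)²
  d term: (1×0.0189)² = 0.000359
  t term: (-1×0.0250)² = 0.000623
Total = 0.000982. Share from d = 0.000359/0.000982 = 0.366.

36.6%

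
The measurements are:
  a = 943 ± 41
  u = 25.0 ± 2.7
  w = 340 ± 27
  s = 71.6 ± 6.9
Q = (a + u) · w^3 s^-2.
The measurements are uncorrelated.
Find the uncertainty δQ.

2.3e+06

Let h = a + u = 968. δh = √(δa² + δu²) = √(1680 + 7.29) = 41.1, so δh/h = 0.0424.
Q is then a monomial in h, w, s:
δQ/Q = √((δh/h)² + (3·δw/w)² + (-2·δs/s)²) = √(0.00180 + 0.0568 + 0.0371) = 0.309
Q = 7.42e+06, so δQ = 0.309 × 7.42e+06 = 2.3e+06.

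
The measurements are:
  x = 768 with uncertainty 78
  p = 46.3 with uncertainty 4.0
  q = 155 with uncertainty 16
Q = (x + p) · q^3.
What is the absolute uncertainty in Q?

9.83e+08

Let u = x + p = 814. δu = √(δx² + δp²) = √(6080 + 16.0) = 78.1, so δu/u = 0.0959.
Q is then a monomial in u, q:
δQ/Q = √((δu/u)² + (3·δq/q)²) = √(0.00920 + 0.0959) = 0.324
Q = 3.03e+09, so δQ = 0.324 × 3.03e+09 = 9.83e+08.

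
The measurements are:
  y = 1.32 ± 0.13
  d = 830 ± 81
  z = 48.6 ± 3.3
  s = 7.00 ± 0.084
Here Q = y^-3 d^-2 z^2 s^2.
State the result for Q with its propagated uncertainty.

0.0730 ± 0.0278

For a monomial Q ∝ y^-3, d^-2, z^2, s^2, fractional errors add in quadrature:
  (-3·δy/y)² = (-3×0.0985)² = 0.0873;  (-2·δd/d)² = (-2×0.0976)² = 0.0381;  (2·δz/z)² = (2×0.0679)² = 0.0184;  (2·δs/s)² = (2×0.0120)² = 0.000576
δQ/Q = √(0.144) = 0.380
Q = 0.0730, so δQ = 0.380 × 0.0730 = 0.0278.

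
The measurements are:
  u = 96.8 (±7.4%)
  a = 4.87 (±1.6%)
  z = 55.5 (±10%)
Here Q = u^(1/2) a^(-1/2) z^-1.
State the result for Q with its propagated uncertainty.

For a monomial Q ∝ u^(1/2), a^(-1/2), z^-1, fractional errors add in quadrature:
  (½·δu/u)² = (0.5×0.0740)² = 0.00137;  (−½·δa/a)² = (-0.5×0.0160)² = 6.4e-05;  (-1·δz/z)² = (-1×0.100)² = 0.0100
δQ/Q = √(0.0114) = 0.107
Q = 0.0803, so δQ = 0.107 × 0.0803 = 0.00859.

0.0803 ± 0.00859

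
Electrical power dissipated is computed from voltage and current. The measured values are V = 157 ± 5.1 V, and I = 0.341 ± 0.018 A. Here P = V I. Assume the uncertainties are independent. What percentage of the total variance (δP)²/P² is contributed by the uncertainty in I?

72.5%

(δP/P)² = (1·δV/V)² + (1·δI/I)²
  V term: (1×0.0325)² = 0.00106
  I term: (1×0.0528)² = 0.00279
Total = 0.00384. Share from I = 0.00279/0.00384 = 0.725.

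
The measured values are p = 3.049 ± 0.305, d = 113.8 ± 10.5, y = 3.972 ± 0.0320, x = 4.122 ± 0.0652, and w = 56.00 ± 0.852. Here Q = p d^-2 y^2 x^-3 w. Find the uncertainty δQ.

Products/powers → add relative errors in quadrature, weighted by exponent:
  (1·δp/p)² = (1×0.100)² = 0.0100;  (-2·δd/d)² = (-2×0.0923)² = 0.0341;  (2·δy/y)² = (2×0.00806)² = 0.000260;  (-3·δx/x)² = (-3×0.0158)² = 0.00225;  (1·δw/w)² = (1×0.0152)² = 0.000231
δQ/Q = √(0.0468) = 0.216
Q = 0.002970, so δQ = 0.216 × 0.002970 = 0.000643.

0.000643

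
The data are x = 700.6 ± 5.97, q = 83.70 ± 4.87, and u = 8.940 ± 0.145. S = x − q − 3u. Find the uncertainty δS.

7.72

Absolute uncertainties add in quadrature for a linear combination:
  (δx)² = 35.6;  (δq)² = 23.7;  (3·δu)² = 0.189
δS = √(59.5) = 7.72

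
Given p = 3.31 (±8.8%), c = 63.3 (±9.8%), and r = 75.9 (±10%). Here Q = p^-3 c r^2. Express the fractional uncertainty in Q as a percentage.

Relative error in a monomial: (δQ/Q)² = Σ (nᵢ · δxᵢ/xᵢ)².
  (-3·δp/p)² = (-3×0.0880)² = 0.0697;  (1·δc/c)² = (1×0.0980)² = 0.00960;  (2·δr/r)² = (2×0.100)² = 0.0400
δQ/Q = √(0.119) = 0.345

34.5%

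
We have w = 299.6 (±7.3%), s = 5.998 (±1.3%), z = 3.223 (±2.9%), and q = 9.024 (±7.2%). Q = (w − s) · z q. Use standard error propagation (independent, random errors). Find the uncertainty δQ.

Let u = w − s = 293.6. δu = √(δw² + δs²) = √(478 + 0.00608) = 21.9, so δu/u = 0.0745.
Q is then a monomial in u, z, q:
δQ/Q = √((δu/u)² + (1·δz/z)² + (1·δq/q)²) = √(0.00555 + 0.000841 + 0.00518) = 0.108
Q = 8539, so δQ = 0.108 × 8539 = 919.

919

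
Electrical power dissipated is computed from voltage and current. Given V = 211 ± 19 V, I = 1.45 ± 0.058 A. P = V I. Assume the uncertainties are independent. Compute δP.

Each factor contributes (exponent × relative error)² to (δP/P)²:
  (1·δV/V)² = (1×0.0900)² = 0.00811;  (1·δI/I)² = (1×0.0400)² = 0.00160
δP/P = √(0.00971) = 0.0985
P = 306 W, so δP = 0.0985 × 306 = 30.1 W.

30.1 W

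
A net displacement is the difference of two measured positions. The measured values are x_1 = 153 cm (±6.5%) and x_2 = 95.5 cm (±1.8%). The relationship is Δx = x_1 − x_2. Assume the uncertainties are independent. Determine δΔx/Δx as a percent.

Absolute uncertainties add in quadrature for a linear combination:
  (δx_1)² = 98.9;  (δx_2)² = 2.95
δΔx = √(102) = 10.1 cm
Δx = 57.5 cm, so δΔx/Δx = 10.1/57.5 = 0.176.

17.6%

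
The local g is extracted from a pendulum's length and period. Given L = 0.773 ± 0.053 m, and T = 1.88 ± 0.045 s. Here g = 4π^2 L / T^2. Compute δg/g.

0.0836

For a monomial g ∝ L, T^-2, fractional errors add in quadrature:
  (1·δL/L)² = (1×0.0686)² = 0.00470;  (-2·δT/T)² = (-2×0.0239)² = 0.00229
δg/g = √(0.00699) = 0.0836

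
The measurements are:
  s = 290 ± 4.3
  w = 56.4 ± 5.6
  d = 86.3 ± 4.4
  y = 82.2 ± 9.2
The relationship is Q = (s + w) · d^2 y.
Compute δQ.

3.24e+07

Let u = s + w = 346. δu = √(δs² + δw²) = √(18.5 + 31.4) = 7.06, so δu/u = 0.0204.
Q is then a monomial in u, d, y:
δQ/Q = √((δu/u)² + (2·δd/d)² + (1·δy/y)²) = √(0.000415 + 0.0104 + 0.0125) = 0.153
Q = 2.12e+08, so δQ = 0.153 × 2.12e+08 = 3.24e+07.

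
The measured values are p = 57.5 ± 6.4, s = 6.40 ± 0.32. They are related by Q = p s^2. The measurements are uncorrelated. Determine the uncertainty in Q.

352

Each factor contributes (exponent × relative error)² to (δQ/Q)²:
  (1·δp/p)² = (1×0.111)² = 0.0124;  (2·δs/s)² = (2×0.0500)² = 0.0100
δQ/Q = √(0.0224) = 0.150
Q = 2360, so δQ = 0.150 × 2360 = 352.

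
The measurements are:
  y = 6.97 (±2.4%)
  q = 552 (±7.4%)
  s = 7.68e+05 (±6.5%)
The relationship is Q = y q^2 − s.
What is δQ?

3.22e+05

Let p = y·q^2 = 2.12e+06. δp/p = √((1·δy/y)² + (2·δq/q)²) = √(0.000576 + 0.0219) = 0.150, so δp = 3.18e+05.
Q = p − s: δQ = √(δp² + δs²) = √(1.01e+11 + 2.49e+09) = 3.22e+05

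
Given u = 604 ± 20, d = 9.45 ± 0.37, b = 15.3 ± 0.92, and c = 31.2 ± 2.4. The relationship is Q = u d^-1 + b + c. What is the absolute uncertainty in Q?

Let p = u·d^-1 = 63.9. δp/p = √((1·δu/u)² + (-1·δd/d)²) = √(0.00110 + 0.00153) = 0.0513, so δp = 3.28.
Q = p + b + c: δQ = √(δp² + δb² + δc²) = √(10.7 + 0.846 + 5.76) = 4.17

4.17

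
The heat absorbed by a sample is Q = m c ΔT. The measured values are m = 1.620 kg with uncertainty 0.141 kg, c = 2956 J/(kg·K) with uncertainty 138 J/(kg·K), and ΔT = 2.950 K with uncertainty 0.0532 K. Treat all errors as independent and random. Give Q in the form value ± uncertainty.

Since Q is a product/quotient, work with relative uncertainties:
  (1·δm/m)² = (1×0.0870)² = 0.00758;  (1·δc/c)² = (1×0.0467)² = 0.00218;  (1·δΔT/ΔT)² = (1×0.0180)² = 0.000325
δQ/Q = √(0.0101) = 0.100
Q = 14130 J, so δQ = 0.100 × 14130 = 1420 J.

14130 ± 1420 J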